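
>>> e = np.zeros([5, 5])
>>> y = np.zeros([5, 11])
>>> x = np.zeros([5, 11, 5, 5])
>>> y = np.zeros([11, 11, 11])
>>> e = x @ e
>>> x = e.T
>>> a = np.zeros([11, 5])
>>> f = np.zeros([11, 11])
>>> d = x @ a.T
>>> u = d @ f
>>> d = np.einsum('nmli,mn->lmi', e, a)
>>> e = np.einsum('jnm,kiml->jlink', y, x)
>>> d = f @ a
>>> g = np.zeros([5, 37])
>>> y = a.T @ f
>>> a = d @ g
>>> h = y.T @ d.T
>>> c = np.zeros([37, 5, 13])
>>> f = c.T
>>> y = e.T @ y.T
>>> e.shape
(11, 5, 5, 11, 5)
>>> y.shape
(5, 11, 5, 5, 5)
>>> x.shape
(5, 5, 11, 5)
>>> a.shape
(11, 37)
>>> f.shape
(13, 5, 37)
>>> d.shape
(11, 5)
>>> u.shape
(5, 5, 11, 11)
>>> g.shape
(5, 37)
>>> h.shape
(11, 11)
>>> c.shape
(37, 5, 13)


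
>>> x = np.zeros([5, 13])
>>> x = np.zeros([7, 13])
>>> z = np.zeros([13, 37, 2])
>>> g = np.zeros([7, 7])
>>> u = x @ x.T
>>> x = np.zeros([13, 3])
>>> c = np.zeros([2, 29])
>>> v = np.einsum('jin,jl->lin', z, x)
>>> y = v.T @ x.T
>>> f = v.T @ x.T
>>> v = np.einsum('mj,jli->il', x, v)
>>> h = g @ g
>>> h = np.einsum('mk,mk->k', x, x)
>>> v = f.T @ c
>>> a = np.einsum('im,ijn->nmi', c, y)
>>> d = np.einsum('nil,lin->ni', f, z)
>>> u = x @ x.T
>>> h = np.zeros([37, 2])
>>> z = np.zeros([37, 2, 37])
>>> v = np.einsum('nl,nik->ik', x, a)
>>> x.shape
(13, 3)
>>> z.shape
(37, 2, 37)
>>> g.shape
(7, 7)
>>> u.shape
(13, 13)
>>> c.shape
(2, 29)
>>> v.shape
(29, 2)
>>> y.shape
(2, 37, 13)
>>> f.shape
(2, 37, 13)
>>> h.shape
(37, 2)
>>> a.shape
(13, 29, 2)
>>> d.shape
(2, 37)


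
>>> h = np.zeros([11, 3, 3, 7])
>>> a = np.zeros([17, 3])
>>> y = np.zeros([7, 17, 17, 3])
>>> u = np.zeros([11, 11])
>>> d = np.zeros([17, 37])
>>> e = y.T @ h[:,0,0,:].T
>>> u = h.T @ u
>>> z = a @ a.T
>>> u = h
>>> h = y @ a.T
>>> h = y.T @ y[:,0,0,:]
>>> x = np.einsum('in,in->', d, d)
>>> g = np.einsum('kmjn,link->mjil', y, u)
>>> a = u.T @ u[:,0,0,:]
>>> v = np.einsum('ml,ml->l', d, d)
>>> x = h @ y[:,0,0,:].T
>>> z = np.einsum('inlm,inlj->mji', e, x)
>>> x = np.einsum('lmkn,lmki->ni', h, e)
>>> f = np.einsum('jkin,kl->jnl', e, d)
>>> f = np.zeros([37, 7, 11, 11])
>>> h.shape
(3, 17, 17, 3)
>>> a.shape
(7, 3, 3, 7)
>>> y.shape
(7, 17, 17, 3)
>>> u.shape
(11, 3, 3, 7)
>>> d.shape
(17, 37)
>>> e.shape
(3, 17, 17, 11)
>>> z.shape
(11, 7, 3)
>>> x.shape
(3, 11)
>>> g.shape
(17, 17, 3, 11)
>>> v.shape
(37,)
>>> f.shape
(37, 7, 11, 11)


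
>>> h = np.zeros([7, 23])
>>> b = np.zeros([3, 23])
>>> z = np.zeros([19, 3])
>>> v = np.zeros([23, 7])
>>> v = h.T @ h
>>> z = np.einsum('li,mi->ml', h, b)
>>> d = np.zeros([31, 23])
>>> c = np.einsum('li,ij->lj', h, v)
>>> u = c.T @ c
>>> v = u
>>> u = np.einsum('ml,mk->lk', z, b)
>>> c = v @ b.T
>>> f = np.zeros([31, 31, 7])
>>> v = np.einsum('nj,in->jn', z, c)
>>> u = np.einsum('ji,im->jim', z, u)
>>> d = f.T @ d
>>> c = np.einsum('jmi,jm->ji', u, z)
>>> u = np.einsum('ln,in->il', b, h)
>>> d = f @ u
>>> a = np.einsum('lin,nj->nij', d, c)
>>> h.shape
(7, 23)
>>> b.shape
(3, 23)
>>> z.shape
(3, 7)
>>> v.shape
(7, 3)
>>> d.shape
(31, 31, 3)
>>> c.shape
(3, 23)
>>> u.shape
(7, 3)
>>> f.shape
(31, 31, 7)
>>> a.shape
(3, 31, 23)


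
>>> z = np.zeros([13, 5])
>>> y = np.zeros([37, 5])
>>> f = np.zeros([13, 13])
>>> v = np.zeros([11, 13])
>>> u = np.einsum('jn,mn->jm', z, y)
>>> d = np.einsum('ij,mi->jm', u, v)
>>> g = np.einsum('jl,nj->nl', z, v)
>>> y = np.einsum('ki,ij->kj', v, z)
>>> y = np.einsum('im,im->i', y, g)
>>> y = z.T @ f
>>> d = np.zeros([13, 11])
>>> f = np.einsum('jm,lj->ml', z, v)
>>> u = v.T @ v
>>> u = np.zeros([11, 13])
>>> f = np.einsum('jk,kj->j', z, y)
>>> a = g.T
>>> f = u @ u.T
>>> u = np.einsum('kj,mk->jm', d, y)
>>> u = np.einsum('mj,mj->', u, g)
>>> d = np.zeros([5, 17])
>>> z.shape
(13, 5)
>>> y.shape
(5, 13)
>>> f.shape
(11, 11)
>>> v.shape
(11, 13)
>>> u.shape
()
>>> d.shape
(5, 17)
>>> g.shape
(11, 5)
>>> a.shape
(5, 11)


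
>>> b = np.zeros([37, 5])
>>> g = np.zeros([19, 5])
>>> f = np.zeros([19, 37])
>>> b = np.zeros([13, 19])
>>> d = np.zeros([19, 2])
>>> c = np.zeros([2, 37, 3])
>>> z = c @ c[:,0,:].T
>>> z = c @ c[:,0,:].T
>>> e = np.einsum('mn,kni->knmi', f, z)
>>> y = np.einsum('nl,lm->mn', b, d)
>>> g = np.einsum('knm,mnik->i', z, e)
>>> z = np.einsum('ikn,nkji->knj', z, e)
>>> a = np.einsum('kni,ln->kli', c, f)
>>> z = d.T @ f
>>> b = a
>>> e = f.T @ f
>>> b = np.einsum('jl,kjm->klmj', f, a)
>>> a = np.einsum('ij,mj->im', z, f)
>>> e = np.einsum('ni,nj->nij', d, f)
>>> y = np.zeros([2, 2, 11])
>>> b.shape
(2, 37, 3, 19)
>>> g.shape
(19,)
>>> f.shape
(19, 37)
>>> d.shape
(19, 2)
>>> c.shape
(2, 37, 3)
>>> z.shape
(2, 37)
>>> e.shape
(19, 2, 37)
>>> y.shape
(2, 2, 11)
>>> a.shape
(2, 19)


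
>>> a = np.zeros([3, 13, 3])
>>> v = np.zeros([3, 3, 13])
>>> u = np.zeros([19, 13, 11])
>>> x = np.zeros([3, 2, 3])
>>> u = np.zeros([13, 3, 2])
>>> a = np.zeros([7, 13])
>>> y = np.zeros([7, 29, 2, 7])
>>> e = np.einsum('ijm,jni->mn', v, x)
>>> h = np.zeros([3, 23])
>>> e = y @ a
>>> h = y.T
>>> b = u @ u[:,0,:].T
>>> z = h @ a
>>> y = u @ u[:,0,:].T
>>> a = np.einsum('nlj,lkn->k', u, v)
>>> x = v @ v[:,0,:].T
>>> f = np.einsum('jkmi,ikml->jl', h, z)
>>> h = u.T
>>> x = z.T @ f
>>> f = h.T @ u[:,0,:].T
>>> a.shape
(3,)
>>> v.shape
(3, 3, 13)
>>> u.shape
(13, 3, 2)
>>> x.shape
(13, 29, 2, 13)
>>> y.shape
(13, 3, 13)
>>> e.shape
(7, 29, 2, 13)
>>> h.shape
(2, 3, 13)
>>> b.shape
(13, 3, 13)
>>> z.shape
(7, 2, 29, 13)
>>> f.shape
(13, 3, 13)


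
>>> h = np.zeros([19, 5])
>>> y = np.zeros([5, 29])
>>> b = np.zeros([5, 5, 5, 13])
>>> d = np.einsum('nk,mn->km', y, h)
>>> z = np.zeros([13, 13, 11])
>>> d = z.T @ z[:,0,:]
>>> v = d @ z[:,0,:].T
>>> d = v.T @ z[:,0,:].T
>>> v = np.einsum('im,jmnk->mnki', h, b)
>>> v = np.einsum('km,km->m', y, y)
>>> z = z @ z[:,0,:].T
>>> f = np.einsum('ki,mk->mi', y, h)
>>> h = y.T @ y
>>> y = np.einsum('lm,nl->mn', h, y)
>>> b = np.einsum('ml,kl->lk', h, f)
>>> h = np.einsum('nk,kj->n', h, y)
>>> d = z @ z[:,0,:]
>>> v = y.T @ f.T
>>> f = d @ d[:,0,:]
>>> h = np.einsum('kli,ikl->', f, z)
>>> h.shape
()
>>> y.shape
(29, 5)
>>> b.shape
(29, 19)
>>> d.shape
(13, 13, 13)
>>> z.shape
(13, 13, 13)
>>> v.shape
(5, 19)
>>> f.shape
(13, 13, 13)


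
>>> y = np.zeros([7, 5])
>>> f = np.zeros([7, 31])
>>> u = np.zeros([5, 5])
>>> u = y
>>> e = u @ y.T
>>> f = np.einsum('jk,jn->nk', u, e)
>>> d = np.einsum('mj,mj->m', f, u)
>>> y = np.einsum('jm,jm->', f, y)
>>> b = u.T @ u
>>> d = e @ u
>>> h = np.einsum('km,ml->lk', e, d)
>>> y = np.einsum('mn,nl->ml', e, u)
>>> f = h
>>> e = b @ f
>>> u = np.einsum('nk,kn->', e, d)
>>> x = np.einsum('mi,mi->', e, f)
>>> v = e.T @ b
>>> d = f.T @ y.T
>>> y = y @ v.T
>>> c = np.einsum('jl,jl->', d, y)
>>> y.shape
(7, 7)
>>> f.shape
(5, 7)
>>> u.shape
()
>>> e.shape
(5, 7)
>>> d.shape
(7, 7)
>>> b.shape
(5, 5)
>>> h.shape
(5, 7)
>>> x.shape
()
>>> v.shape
(7, 5)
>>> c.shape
()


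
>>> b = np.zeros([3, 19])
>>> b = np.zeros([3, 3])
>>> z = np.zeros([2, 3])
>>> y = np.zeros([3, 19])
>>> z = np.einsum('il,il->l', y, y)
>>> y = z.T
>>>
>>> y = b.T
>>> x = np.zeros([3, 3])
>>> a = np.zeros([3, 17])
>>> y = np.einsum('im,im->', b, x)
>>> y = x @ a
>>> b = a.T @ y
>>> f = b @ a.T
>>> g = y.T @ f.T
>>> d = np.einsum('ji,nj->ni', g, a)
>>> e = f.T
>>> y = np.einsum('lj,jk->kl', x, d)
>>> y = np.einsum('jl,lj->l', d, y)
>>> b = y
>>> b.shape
(17,)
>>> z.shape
(19,)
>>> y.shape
(17,)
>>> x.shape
(3, 3)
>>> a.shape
(3, 17)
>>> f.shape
(17, 3)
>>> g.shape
(17, 17)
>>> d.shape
(3, 17)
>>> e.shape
(3, 17)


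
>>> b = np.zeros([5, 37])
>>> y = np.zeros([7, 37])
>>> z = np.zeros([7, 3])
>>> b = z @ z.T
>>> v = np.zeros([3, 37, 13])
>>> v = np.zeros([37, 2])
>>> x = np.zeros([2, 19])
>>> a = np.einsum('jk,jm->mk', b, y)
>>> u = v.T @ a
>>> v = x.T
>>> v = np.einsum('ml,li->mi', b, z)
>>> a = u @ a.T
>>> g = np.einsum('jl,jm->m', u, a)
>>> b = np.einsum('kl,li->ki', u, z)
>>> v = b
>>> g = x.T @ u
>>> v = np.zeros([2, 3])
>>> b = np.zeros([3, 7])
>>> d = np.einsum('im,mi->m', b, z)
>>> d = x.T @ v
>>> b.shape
(3, 7)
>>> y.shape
(7, 37)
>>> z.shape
(7, 3)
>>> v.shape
(2, 3)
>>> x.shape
(2, 19)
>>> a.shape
(2, 37)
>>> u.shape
(2, 7)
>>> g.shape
(19, 7)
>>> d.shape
(19, 3)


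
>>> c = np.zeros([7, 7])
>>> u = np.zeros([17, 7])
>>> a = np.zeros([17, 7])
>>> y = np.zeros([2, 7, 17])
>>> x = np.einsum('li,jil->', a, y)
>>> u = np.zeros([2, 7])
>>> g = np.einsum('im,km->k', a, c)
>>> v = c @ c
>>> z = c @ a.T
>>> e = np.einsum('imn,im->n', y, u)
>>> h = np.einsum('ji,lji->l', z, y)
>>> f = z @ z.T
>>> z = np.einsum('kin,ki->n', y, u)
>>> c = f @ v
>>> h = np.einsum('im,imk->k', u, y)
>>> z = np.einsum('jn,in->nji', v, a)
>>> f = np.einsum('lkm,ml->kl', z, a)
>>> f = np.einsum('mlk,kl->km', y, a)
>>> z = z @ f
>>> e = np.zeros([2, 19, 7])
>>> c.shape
(7, 7)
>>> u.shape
(2, 7)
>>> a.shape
(17, 7)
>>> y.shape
(2, 7, 17)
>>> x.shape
()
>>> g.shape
(7,)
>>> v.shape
(7, 7)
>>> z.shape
(7, 7, 2)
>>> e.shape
(2, 19, 7)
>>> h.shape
(17,)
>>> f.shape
(17, 2)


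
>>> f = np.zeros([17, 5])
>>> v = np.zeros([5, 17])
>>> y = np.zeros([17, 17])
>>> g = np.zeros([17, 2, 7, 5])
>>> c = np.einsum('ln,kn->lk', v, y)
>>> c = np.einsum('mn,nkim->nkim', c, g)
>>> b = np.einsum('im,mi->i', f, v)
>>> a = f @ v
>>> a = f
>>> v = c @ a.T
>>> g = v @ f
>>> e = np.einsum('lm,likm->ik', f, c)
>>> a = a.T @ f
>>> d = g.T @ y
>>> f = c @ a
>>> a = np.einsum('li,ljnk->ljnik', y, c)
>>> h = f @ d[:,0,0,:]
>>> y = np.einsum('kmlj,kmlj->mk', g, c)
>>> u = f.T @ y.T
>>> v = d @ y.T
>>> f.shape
(17, 2, 7, 5)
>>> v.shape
(5, 7, 2, 2)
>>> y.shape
(2, 17)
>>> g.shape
(17, 2, 7, 5)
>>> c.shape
(17, 2, 7, 5)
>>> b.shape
(17,)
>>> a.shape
(17, 2, 7, 17, 5)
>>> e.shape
(2, 7)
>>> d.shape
(5, 7, 2, 17)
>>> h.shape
(17, 2, 7, 17)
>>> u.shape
(5, 7, 2, 2)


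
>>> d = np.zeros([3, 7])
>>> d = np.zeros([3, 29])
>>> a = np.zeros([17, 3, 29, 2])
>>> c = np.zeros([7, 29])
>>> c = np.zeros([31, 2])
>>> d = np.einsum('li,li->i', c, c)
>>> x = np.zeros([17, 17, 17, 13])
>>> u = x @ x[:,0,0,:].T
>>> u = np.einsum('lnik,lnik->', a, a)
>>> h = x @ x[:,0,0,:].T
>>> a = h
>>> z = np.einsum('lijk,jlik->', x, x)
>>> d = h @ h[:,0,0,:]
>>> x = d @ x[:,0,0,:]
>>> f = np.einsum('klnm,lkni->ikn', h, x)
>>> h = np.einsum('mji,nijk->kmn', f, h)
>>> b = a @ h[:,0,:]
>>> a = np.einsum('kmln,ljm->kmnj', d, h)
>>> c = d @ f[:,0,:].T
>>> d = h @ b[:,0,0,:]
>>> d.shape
(17, 13, 17)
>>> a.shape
(17, 17, 17, 13)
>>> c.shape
(17, 17, 17, 13)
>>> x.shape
(17, 17, 17, 13)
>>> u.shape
()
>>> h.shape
(17, 13, 17)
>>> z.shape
()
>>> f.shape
(13, 17, 17)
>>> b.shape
(17, 17, 17, 17)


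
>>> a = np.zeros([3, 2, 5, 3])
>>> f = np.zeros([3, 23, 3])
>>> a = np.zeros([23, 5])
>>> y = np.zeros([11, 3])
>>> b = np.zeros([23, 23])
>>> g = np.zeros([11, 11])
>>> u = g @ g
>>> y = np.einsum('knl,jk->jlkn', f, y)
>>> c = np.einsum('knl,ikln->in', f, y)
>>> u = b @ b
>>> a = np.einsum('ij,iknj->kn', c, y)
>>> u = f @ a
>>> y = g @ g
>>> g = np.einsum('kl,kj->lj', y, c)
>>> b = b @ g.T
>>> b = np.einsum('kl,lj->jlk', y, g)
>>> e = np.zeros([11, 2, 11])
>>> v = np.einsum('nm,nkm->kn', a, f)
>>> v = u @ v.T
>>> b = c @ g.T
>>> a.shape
(3, 3)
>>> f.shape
(3, 23, 3)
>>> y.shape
(11, 11)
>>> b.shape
(11, 11)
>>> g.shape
(11, 23)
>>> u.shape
(3, 23, 3)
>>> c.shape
(11, 23)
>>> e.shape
(11, 2, 11)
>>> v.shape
(3, 23, 23)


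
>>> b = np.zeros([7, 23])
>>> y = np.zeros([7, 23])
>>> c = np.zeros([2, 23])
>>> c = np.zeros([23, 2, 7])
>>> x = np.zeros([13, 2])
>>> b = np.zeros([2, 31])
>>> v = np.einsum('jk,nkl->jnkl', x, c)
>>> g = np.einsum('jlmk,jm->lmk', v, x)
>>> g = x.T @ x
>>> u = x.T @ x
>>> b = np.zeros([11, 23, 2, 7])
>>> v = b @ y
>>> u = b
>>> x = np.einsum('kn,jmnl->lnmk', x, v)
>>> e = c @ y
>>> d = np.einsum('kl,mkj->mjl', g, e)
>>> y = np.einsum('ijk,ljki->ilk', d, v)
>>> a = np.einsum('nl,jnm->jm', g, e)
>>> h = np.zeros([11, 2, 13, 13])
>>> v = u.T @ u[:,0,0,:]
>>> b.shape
(11, 23, 2, 7)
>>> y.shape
(23, 11, 2)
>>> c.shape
(23, 2, 7)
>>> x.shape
(23, 2, 23, 13)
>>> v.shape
(7, 2, 23, 7)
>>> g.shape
(2, 2)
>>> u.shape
(11, 23, 2, 7)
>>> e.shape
(23, 2, 23)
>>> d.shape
(23, 23, 2)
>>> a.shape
(23, 23)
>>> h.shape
(11, 2, 13, 13)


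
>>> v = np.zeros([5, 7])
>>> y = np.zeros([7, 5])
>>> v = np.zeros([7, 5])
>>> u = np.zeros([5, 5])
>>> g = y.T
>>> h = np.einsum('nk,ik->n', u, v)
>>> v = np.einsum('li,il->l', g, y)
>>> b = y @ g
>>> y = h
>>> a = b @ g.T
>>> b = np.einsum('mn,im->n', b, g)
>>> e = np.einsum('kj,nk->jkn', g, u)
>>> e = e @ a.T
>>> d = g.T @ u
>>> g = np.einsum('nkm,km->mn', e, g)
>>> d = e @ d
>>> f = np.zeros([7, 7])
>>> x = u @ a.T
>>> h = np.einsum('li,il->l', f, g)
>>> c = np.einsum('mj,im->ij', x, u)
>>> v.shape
(5,)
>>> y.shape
(5,)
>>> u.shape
(5, 5)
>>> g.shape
(7, 7)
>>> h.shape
(7,)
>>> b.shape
(7,)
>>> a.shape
(7, 5)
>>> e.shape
(7, 5, 7)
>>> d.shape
(7, 5, 5)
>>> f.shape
(7, 7)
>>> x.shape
(5, 7)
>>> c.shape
(5, 7)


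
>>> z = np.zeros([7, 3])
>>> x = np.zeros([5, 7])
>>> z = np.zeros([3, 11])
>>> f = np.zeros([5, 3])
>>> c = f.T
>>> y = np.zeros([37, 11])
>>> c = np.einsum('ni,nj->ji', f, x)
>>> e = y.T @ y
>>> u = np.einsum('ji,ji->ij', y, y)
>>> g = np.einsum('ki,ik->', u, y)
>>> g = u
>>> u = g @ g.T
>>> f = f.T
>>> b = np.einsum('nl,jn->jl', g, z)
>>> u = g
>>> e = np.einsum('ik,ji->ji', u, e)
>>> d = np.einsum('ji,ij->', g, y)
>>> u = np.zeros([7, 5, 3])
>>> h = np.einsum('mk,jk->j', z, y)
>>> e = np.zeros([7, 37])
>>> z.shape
(3, 11)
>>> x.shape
(5, 7)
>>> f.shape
(3, 5)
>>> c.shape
(7, 3)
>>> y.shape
(37, 11)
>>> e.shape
(7, 37)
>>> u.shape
(7, 5, 3)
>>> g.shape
(11, 37)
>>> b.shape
(3, 37)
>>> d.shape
()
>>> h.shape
(37,)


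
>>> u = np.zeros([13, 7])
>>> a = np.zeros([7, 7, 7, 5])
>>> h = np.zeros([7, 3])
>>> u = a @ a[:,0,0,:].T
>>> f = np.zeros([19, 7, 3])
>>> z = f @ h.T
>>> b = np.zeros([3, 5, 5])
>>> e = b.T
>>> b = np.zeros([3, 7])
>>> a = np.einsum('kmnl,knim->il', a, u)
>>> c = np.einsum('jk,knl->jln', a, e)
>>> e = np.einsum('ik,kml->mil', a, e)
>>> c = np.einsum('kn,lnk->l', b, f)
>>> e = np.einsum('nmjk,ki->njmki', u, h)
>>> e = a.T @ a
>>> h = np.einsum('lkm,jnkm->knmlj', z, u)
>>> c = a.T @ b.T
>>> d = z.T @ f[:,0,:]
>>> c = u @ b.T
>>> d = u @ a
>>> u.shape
(7, 7, 7, 7)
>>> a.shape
(7, 5)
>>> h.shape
(7, 7, 7, 19, 7)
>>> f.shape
(19, 7, 3)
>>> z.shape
(19, 7, 7)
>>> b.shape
(3, 7)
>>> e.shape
(5, 5)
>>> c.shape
(7, 7, 7, 3)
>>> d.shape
(7, 7, 7, 5)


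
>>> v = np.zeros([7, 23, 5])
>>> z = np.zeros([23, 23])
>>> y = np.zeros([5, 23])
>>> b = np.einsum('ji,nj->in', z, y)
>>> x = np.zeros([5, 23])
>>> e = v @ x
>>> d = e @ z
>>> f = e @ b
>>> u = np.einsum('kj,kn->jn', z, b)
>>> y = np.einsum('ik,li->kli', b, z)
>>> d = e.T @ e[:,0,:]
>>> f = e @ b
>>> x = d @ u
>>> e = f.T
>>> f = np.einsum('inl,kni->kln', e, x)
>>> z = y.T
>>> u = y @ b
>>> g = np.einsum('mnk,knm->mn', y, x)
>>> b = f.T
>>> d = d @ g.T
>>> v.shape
(7, 23, 5)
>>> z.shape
(23, 23, 5)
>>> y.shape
(5, 23, 23)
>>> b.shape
(23, 7, 23)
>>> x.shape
(23, 23, 5)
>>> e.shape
(5, 23, 7)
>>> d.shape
(23, 23, 5)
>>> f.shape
(23, 7, 23)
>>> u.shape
(5, 23, 5)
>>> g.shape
(5, 23)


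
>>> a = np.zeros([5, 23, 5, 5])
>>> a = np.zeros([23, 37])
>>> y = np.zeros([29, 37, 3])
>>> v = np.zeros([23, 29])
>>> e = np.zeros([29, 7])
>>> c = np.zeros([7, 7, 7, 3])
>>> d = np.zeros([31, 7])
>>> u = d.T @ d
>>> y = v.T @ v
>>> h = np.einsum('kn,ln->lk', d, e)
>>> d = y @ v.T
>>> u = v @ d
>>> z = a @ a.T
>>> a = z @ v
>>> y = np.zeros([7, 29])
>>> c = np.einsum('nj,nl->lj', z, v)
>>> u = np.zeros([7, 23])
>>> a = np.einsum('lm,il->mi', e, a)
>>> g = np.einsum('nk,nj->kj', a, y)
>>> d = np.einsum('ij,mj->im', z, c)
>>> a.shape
(7, 23)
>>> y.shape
(7, 29)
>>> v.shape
(23, 29)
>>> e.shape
(29, 7)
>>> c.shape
(29, 23)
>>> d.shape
(23, 29)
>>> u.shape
(7, 23)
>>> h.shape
(29, 31)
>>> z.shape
(23, 23)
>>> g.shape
(23, 29)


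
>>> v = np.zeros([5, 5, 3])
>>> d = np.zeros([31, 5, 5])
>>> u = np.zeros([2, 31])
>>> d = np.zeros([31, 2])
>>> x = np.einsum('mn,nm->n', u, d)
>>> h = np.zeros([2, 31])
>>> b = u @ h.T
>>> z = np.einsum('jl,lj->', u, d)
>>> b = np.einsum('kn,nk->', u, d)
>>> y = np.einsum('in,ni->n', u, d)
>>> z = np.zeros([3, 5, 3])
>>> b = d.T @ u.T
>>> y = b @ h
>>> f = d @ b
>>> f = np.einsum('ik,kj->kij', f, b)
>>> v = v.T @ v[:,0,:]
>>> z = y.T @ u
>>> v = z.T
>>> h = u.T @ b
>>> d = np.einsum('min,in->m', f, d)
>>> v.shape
(31, 31)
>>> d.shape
(2,)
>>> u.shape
(2, 31)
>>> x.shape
(31,)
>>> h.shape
(31, 2)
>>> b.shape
(2, 2)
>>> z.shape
(31, 31)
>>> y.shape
(2, 31)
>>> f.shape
(2, 31, 2)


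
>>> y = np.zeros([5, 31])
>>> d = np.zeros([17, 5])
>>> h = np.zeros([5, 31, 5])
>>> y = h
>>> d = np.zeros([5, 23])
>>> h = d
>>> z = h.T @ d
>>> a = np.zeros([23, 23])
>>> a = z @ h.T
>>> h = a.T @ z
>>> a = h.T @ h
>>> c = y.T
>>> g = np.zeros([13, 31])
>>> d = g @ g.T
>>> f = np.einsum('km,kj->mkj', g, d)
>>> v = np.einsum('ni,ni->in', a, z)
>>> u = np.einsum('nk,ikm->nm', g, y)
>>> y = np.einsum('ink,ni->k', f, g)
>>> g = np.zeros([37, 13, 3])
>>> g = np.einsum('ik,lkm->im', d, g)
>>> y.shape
(13,)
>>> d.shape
(13, 13)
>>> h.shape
(5, 23)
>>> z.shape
(23, 23)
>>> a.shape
(23, 23)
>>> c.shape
(5, 31, 5)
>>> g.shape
(13, 3)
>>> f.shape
(31, 13, 13)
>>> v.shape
(23, 23)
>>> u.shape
(13, 5)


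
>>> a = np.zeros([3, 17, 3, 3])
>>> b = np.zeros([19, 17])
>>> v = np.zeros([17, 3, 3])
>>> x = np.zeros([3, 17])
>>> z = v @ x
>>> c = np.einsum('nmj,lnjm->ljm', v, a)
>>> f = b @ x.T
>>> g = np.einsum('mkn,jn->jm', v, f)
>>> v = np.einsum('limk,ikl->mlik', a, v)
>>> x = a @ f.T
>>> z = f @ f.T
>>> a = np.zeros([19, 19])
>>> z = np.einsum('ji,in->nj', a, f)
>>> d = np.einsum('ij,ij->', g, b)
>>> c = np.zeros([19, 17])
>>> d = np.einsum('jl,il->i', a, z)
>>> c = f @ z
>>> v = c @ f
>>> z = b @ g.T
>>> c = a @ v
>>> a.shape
(19, 19)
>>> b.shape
(19, 17)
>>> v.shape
(19, 3)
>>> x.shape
(3, 17, 3, 19)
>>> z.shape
(19, 19)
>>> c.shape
(19, 3)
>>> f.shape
(19, 3)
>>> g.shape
(19, 17)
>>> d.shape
(3,)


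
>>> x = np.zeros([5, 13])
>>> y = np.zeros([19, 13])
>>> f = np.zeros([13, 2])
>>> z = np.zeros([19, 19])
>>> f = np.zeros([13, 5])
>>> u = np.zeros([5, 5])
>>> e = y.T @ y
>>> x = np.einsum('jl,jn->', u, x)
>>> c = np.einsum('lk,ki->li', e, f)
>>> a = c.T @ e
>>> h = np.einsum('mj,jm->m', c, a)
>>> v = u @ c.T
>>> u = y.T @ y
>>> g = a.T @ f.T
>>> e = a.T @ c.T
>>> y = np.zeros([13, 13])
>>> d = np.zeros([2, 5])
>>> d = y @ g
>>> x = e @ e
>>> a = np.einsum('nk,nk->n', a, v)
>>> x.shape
(13, 13)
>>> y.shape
(13, 13)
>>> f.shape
(13, 5)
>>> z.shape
(19, 19)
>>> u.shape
(13, 13)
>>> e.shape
(13, 13)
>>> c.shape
(13, 5)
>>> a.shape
(5,)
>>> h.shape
(13,)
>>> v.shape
(5, 13)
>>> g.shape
(13, 13)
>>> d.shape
(13, 13)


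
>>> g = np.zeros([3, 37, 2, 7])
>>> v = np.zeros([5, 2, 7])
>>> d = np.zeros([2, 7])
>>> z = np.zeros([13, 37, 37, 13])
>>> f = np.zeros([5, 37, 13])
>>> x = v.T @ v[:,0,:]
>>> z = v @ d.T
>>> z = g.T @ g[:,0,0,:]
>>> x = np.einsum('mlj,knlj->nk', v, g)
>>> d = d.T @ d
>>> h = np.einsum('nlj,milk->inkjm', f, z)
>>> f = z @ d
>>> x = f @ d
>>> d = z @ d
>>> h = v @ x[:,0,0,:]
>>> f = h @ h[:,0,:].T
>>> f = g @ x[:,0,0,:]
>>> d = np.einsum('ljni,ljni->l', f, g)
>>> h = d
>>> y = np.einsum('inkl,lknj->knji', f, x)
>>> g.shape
(3, 37, 2, 7)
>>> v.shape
(5, 2, 7)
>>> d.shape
(3,)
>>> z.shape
(7, 2, 37, 7)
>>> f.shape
(3, 37, 2, 7)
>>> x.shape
(7, 2, 37, 7)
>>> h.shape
(3,)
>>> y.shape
(2, 37, 7, 3)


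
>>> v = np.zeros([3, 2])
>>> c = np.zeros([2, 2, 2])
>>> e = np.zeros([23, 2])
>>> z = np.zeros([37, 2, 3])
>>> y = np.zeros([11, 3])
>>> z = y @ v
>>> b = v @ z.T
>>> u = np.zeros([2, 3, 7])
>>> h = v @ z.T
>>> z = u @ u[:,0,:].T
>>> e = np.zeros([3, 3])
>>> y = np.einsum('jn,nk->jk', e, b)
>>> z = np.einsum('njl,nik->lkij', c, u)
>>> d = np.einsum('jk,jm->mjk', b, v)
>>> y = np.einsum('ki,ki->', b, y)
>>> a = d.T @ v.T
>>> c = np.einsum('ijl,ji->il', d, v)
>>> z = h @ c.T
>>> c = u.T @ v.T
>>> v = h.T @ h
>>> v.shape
(11, 11)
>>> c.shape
(7, 3, 3)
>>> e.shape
(3, 3)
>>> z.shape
(3, 2)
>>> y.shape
()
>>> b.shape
(3, 11)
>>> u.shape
(2, 3, 7)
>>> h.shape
(3, 11)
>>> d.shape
(2, 3, 11)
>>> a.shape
(11, 3, 3)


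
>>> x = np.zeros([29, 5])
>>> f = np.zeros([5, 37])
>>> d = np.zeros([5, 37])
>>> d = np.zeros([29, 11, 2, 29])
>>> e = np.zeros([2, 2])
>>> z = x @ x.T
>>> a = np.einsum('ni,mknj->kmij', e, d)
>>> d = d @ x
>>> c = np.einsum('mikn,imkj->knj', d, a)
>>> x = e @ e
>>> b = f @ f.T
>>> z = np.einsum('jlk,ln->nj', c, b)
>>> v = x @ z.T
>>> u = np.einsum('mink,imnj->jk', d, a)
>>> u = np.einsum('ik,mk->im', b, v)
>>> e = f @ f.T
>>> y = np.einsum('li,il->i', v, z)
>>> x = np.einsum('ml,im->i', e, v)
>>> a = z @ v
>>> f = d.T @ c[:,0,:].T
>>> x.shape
(2,)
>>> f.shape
(5, 2, 11, 2)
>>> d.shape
(29, 11, 2, 5)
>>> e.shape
(5, 5)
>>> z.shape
(5, 2)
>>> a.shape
(5, 5)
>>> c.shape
(2, 5, 29)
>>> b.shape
(5, 5)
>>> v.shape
(2, 5)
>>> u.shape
(5, 2)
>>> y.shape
(5,)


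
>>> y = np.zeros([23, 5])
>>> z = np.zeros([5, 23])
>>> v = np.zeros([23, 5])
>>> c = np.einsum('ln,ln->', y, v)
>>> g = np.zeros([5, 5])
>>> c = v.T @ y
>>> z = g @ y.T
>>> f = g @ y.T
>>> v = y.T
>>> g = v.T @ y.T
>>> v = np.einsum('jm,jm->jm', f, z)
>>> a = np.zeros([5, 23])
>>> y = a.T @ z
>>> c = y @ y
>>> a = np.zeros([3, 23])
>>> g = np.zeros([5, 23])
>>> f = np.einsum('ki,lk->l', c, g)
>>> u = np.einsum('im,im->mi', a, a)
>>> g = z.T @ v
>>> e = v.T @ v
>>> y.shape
(23, 23)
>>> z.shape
(5, 23)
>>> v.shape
(5, 23)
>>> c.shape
(23, 23)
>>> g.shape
(23, 23)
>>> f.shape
(5,)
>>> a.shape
(3, 23)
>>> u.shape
(23, 3)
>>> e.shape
(23, 23)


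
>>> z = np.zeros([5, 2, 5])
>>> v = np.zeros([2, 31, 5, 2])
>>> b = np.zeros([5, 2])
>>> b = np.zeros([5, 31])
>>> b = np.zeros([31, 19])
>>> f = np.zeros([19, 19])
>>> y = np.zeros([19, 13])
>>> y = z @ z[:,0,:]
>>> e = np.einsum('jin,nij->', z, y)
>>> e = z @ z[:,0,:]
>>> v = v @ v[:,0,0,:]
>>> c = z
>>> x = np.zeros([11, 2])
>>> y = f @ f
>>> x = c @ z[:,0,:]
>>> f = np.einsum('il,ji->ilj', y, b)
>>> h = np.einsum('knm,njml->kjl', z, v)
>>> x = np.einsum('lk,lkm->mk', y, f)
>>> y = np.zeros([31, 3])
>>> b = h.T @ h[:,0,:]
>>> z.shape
(5, 2, 5)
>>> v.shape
(2, 31, 5, 2)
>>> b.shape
(2, 31, 2)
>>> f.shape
(19, 19, 31)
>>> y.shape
(31, 3)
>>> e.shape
(5, 2, 5)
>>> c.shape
(5, 2, 5)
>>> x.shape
(31, 19)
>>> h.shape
(5, 31, 2)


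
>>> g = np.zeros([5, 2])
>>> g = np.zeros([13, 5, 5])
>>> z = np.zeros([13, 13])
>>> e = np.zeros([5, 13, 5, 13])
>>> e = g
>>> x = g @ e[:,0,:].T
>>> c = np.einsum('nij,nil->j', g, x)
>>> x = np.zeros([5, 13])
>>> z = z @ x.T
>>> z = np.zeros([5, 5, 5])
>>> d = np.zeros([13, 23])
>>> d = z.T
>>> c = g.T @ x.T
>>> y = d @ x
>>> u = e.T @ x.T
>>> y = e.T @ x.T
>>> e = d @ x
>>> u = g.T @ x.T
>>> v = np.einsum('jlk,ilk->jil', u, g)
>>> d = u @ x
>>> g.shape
(13, 5, 5)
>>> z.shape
(5, 5, 5)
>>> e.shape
(5, 5, 13)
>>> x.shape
(5, 13)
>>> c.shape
(5, 5, 5)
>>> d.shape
(5, 5, 13)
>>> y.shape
(5, 5, 5)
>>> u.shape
(5, 5, 5)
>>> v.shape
(5, 13, 5)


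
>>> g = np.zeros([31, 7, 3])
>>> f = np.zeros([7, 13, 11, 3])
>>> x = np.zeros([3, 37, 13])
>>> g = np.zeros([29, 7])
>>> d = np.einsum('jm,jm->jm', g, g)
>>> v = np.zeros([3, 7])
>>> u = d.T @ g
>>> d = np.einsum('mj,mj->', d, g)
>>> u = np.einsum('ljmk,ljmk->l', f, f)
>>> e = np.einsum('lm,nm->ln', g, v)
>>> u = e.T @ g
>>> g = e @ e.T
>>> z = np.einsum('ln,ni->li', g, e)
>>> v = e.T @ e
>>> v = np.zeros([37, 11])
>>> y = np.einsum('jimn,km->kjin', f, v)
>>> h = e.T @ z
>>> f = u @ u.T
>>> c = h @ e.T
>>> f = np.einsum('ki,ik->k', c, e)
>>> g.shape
(29, 29)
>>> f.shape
(3,)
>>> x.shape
(3, 37, 13)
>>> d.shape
()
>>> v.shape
(37, 11)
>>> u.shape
(3, 7)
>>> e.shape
(29, 3)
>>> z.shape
(29, 3)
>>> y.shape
(37, 7, 13, 3)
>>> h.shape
(3, 3)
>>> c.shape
(3, 29)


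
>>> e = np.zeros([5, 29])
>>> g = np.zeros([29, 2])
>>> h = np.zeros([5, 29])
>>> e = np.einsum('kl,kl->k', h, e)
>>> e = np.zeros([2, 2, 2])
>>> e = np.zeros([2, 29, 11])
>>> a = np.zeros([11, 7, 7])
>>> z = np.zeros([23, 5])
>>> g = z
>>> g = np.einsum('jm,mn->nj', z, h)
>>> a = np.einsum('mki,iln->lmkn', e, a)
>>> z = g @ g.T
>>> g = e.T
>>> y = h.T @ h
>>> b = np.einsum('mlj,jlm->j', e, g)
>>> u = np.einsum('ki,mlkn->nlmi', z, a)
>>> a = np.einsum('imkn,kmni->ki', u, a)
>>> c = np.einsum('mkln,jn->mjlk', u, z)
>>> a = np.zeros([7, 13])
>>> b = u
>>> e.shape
(2, 29, 11)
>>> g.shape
(11, 29, 2)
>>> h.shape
(5, 29)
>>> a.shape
(7, 13)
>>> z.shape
(29, 29)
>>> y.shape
(29, 29)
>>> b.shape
(7, 2, 7, 29)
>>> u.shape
(7, 2, 7, 29)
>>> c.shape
(7, 29, 7, 2)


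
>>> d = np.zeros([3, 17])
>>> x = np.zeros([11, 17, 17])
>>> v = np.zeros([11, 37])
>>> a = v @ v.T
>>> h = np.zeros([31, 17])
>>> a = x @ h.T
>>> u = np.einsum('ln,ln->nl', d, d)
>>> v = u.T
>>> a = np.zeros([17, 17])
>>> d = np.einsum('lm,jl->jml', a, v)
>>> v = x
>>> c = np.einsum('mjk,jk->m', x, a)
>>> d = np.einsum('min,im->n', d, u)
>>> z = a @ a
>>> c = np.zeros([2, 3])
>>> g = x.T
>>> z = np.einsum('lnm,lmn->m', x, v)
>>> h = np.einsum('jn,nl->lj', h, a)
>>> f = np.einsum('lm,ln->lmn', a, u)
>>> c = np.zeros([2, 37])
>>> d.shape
(17,)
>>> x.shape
(11, 17, 17)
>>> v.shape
(11, 17, 17)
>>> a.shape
(17, 17)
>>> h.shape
(17, 31)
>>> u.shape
(17, 3)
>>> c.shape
(2, 37)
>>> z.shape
(17,)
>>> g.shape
(17, 17, 11)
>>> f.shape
(17, 17, 3)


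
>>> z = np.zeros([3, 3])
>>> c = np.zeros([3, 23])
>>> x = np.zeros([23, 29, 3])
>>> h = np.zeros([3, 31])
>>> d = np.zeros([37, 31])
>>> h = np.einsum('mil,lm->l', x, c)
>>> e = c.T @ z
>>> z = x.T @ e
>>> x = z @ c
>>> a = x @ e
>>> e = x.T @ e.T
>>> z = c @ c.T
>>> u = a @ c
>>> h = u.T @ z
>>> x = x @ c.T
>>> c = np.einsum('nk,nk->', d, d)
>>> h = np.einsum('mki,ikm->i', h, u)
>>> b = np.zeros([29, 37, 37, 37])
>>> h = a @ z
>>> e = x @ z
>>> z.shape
(3, 3)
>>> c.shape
()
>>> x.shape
(3, 29, 3)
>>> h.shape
(3, 29, 3)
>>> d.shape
(37, 31)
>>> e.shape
(3, 29, 3)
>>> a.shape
(3, 29, 3)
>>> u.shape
(3, 29, 23)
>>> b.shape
(29, 37, 37, 37)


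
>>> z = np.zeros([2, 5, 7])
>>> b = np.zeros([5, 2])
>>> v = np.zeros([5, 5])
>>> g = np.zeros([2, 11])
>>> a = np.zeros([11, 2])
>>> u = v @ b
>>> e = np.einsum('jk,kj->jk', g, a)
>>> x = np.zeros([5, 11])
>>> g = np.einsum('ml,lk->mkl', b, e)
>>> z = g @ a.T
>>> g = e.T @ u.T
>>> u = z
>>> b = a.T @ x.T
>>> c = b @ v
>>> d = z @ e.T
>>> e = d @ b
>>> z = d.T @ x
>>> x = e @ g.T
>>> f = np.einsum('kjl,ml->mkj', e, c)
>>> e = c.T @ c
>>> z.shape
(2, 11, 11)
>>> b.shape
(2, 5)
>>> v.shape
(5, 5)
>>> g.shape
(11, 5)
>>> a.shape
(11, 2)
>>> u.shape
(5, 11, 11)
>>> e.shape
(5, 5)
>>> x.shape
(5, 11, 11)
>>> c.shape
(2, 5)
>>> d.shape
(5, 11, 2)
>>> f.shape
(2, 5, 11)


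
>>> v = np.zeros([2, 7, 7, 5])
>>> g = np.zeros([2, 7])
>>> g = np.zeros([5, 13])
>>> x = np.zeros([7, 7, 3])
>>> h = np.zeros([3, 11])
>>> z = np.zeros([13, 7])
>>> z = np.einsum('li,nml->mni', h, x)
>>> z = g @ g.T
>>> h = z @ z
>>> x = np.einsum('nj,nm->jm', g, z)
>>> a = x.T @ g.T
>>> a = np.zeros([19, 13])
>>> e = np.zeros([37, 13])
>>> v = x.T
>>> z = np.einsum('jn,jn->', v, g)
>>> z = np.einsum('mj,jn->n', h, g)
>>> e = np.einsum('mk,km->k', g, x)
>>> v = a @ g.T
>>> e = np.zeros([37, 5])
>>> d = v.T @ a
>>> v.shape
(19, 5)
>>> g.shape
(5, 13)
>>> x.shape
(13, 5)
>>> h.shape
(5, 5)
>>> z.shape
(13,)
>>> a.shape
(19, 13)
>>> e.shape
(37, 5)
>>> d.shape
(5, 13)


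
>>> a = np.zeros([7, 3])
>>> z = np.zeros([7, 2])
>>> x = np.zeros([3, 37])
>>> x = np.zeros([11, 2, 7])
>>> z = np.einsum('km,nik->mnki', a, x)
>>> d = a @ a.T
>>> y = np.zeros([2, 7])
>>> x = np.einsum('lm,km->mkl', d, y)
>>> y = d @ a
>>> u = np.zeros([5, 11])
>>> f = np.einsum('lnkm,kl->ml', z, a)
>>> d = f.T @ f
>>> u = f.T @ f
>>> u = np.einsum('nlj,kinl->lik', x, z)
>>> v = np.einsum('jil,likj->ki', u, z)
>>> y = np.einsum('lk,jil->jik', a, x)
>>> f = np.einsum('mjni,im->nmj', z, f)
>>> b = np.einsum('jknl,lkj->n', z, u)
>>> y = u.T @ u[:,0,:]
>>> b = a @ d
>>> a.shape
(7, 3)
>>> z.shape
(3, 11, 7, 2)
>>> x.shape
(7, 2, 7)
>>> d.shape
(3, 3)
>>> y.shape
(3, 11, 3)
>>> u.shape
(2, 11, 3)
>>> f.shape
(7, 3, 11)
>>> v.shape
(7, 11)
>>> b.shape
(7, 3)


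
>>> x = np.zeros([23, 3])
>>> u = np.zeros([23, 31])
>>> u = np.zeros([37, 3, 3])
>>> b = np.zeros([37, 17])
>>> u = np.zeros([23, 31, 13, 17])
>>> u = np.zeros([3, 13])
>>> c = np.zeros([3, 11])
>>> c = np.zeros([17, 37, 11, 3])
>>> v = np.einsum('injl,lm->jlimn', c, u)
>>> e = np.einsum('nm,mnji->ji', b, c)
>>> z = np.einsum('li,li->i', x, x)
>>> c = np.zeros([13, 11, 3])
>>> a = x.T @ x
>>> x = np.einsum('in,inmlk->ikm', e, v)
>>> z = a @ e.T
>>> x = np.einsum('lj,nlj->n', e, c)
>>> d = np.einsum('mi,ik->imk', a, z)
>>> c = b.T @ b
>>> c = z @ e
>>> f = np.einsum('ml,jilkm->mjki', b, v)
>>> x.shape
(13,)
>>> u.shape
(3, 13)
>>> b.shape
(37, 17)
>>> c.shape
(3, 3)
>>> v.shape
(11, 3, 17, 13, 37)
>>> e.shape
(11, 3)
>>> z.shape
(3, 11)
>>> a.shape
(3, 3)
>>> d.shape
(3, 3, 11)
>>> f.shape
(37, 11, 13, 3)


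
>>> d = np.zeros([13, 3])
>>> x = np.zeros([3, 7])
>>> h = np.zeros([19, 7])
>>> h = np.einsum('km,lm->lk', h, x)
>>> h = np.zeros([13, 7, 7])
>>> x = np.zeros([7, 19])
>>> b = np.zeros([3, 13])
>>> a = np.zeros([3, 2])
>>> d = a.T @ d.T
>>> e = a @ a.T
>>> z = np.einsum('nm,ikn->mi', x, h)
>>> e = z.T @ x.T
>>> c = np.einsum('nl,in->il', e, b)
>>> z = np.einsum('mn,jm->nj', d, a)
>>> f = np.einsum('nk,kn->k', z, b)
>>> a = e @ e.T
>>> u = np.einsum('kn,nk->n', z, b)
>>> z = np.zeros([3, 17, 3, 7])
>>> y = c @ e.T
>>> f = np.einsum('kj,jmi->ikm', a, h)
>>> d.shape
(2, 13)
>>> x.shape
(7, 19)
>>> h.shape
(13, 7, 7)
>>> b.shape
(3, 13)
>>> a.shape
(13, 13)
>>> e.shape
(13, 7)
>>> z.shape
(3, 17, 3, 7)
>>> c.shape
(3, 7)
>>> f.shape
(7, 13, 7)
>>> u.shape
(3,)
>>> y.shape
(3, 13)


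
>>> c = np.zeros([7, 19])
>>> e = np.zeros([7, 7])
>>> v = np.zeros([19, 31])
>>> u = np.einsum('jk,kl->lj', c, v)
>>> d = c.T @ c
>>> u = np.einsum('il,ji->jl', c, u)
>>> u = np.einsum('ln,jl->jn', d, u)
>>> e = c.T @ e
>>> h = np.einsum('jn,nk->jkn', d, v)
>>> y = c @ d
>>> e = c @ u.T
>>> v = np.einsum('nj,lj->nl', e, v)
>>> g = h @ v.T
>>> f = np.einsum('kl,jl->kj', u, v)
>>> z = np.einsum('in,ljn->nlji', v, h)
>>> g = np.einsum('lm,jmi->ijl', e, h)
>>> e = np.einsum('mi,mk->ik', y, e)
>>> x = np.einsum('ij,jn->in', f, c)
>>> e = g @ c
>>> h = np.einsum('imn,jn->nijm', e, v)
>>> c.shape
(7, 19)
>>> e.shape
(19, 19, 19)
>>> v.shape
(7, 19)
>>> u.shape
(31, 19)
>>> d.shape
(19, 19)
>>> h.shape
(19, 19, 7, 19)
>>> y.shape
(7, 19)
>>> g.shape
(19, 19, 7)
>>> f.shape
(31, 7)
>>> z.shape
(19, 19, 31, 7)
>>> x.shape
(31, 19)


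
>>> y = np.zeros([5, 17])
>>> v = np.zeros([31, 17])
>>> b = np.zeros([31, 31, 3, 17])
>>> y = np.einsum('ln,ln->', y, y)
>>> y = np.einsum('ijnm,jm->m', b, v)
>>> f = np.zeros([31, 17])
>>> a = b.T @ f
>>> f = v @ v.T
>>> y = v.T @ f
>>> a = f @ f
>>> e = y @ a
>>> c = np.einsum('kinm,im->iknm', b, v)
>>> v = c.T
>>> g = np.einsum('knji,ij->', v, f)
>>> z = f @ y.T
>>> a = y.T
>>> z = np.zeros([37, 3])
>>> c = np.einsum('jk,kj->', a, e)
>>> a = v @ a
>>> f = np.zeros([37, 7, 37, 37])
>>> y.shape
(17, 31)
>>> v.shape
(17, 3, 31, 31)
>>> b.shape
(31, 31, 3, 17)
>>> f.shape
(37, 7, 37, 37)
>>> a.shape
(17, 3, 31, 17)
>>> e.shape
(17, 31)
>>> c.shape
()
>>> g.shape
()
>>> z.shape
(37, 3)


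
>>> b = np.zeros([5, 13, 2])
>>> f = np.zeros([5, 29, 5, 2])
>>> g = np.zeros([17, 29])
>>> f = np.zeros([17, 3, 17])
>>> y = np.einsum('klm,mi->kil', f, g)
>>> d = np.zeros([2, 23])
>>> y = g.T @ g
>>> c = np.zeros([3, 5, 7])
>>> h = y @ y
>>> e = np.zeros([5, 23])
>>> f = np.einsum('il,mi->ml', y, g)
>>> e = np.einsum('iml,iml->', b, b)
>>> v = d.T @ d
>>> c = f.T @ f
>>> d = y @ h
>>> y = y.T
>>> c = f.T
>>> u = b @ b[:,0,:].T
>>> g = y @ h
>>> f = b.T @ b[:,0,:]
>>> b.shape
(5, 13, 2)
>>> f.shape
(2, 13, 2)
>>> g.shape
(29, 29)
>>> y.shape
(29, 29)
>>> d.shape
(29, 29)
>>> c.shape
(29, 17)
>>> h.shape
(29, 29)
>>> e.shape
()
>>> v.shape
(23, 23)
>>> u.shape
(5, 13, 5)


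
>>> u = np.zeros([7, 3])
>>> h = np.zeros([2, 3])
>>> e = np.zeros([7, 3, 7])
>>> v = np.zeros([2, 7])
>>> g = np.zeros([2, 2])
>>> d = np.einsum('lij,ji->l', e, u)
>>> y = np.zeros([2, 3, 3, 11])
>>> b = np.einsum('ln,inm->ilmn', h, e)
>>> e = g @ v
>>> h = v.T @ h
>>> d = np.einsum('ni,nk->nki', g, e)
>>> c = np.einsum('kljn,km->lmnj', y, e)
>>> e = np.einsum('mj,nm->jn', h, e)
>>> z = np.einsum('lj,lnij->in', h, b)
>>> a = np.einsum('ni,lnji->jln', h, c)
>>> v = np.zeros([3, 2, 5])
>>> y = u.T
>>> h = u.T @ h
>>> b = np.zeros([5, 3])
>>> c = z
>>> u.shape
(7, 3)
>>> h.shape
(3, 3)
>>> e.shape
(3, 2)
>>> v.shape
(3, 2, 5)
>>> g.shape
(2, 2)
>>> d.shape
(2, 7, 2)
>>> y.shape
(3, 7)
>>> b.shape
(5, 3)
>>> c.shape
(7, 2)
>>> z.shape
(7, 2)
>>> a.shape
(11, 3, 7)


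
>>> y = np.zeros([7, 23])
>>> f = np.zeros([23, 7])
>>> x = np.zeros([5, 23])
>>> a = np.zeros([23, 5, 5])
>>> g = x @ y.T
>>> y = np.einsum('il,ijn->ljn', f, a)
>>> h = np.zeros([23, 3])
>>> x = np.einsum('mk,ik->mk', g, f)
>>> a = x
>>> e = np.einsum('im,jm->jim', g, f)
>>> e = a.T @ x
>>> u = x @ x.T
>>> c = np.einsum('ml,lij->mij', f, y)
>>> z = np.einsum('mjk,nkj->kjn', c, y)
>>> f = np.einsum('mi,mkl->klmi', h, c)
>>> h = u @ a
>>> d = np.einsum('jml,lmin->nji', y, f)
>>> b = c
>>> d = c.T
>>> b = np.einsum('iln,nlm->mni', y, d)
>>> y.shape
(7, 5, 5)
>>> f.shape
(5, 5, 23, 3)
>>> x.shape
(5, 7)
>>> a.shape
(5, 7)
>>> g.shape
(5, 7)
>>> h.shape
(5, 7)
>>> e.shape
(7, 7)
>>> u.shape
(5, 5)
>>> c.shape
(23, 5, 5)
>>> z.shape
(5, 5, 7)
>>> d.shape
(5, 5, 23)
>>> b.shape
(23, 5, 7)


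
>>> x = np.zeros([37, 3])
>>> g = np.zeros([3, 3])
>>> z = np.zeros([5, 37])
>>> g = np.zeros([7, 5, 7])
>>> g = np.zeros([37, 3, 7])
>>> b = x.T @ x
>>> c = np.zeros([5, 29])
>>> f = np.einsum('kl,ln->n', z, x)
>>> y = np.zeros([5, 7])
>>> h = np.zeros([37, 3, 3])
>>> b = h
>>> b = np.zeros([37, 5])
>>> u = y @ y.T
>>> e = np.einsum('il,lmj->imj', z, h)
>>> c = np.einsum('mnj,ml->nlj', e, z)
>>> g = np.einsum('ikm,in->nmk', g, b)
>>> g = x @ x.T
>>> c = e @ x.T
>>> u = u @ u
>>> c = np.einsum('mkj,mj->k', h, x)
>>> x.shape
(37, 3)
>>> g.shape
(37, 37)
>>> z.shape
(5, 37)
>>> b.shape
(37, 5)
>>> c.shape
(3,)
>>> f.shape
(3,)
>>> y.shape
(5, 7)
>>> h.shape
(37, 3, 3)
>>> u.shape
(5, 5)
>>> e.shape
(5, 3, 3)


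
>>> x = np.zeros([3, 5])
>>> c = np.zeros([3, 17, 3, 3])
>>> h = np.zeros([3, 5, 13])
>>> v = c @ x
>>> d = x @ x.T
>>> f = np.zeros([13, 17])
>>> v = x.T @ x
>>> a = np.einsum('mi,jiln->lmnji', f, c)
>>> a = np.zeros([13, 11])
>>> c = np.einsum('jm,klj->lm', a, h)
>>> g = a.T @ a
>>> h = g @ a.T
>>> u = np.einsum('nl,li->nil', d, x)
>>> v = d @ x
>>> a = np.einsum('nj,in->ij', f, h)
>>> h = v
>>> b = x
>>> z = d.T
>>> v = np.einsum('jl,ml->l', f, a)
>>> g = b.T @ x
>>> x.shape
(3, 5)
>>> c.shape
(5, 11)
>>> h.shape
(3, 5)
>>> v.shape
(17,)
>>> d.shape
(3, 3)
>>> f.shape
(13, 17)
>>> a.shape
(11, 17)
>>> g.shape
(5, 5)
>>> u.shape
(3, 5, 3)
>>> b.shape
(3, 5)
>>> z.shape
(3, 3)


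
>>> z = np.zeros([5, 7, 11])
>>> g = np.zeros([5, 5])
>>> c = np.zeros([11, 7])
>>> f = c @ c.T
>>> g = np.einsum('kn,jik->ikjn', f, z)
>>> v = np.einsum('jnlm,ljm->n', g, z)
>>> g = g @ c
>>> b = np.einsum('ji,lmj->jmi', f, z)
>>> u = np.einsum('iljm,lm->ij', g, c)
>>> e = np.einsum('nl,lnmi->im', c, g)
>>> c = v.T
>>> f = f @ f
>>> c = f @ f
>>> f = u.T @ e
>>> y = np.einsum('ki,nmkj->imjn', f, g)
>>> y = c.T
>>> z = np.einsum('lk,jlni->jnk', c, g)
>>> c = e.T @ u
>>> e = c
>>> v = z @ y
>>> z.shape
(7, 5, 11)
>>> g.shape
(7, 11, 5, 7)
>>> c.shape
(5, 5)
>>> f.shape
(5, 5)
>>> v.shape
(7, 5, 11)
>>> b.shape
(11, 7, 11)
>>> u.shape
(7, 5)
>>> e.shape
(5, 5)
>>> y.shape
(11, 11)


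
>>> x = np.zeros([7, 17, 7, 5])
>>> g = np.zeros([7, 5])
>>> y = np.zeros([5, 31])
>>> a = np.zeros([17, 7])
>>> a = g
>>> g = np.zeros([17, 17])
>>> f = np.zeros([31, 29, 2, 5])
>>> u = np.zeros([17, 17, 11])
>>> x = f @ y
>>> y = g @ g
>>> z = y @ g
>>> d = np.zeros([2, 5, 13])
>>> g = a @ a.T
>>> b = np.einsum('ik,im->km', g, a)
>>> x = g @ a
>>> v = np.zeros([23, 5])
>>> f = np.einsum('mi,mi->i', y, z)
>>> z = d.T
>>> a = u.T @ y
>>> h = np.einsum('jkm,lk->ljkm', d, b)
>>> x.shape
(7, 5)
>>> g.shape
(7, 7)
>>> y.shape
(17, 17)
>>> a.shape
(11, 17, 17)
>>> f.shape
(17,)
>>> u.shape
(17, 17, 11)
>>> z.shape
(13, 5, 2)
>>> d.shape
(2, 5, 13)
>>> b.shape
(7, 5)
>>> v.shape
(23, 5)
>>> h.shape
(7, 2, 5, 13)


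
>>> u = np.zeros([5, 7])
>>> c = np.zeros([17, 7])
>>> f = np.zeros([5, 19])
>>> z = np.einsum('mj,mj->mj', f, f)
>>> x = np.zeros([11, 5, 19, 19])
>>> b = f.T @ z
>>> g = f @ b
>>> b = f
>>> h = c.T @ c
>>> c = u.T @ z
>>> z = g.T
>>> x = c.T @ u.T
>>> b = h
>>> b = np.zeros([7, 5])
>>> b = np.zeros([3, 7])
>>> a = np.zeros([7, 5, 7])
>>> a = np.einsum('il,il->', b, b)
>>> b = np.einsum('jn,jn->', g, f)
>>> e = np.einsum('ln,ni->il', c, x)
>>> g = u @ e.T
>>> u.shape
(5, 7)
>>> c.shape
(7, 19)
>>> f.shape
(5, 19)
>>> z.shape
(19, 5)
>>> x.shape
(19, 5)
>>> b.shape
()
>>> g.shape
(5, 5)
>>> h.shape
(7, 7)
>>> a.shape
()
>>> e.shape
(5, 7)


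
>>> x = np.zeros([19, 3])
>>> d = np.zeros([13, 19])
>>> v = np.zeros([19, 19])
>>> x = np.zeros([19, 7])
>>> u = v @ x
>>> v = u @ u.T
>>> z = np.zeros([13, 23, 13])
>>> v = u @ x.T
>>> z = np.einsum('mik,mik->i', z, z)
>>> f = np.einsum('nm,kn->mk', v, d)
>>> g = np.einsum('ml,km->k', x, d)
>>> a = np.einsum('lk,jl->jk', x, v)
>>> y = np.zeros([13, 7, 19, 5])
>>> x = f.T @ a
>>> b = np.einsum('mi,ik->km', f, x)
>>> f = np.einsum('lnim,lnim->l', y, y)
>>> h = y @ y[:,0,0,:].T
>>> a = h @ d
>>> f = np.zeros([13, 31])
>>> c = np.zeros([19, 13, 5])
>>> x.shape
(13, 7)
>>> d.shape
(13, 19)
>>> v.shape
(19, 19)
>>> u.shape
(19, 7)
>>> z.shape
(23,)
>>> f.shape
(13, 31)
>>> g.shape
(13,)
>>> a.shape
(13, 7, 19, 19)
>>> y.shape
(13, 7, 19, 5)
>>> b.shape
(7, 19)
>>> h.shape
(13, 7, 19, 13)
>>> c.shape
(19, 13, 5)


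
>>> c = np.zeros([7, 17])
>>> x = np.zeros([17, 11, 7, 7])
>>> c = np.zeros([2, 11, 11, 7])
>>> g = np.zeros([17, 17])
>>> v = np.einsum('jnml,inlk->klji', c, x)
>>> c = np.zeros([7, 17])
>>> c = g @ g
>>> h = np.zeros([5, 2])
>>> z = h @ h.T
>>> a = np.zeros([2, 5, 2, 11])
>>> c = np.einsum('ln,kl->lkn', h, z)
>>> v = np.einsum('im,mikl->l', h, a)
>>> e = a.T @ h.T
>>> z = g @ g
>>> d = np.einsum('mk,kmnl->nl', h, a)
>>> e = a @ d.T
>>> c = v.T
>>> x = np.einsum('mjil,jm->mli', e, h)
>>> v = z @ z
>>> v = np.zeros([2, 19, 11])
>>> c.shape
(11,)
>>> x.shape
(2, 2, 2)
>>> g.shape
(17, 17)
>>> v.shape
(2, 19, 11)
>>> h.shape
(5, 2)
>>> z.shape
(17, 17)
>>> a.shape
(2, 5, 2, 11)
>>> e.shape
(2, 5, 2, 2)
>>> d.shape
(2, 11)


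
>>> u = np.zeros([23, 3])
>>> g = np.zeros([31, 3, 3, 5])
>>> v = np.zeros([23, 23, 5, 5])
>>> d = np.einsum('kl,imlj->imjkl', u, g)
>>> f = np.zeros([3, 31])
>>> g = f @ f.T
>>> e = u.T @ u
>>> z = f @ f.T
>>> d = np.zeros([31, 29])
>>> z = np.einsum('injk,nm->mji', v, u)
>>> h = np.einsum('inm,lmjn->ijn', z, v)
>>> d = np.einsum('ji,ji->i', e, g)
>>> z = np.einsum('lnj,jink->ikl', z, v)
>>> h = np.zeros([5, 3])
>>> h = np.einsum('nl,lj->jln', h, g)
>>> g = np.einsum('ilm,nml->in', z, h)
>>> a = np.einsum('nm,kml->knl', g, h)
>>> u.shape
(23, 3)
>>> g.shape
(23, 3)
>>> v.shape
(23, 23, 5, 5)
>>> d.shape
(3,)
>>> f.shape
(3, 31)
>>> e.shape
(3, 3)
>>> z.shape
(23, 5, 3)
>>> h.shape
(3, 3, 5)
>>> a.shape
(3, 23, 5)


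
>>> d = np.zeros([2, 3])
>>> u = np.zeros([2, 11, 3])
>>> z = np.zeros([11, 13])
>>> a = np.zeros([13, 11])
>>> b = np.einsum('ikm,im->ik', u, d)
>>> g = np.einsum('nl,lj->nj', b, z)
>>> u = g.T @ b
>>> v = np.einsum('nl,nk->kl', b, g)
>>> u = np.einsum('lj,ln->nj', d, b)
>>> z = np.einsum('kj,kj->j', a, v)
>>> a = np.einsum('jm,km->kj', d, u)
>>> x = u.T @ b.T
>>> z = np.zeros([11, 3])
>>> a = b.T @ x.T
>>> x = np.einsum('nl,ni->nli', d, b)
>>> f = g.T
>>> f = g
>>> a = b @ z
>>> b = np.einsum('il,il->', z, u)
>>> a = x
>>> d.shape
(2, 3)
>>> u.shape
(11, 3)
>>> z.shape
(11, 3)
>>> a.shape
(2, 3, 11)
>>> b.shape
()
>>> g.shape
(2, 13)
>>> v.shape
(13, 11)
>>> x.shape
(2, 3, 11)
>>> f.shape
(2, 13)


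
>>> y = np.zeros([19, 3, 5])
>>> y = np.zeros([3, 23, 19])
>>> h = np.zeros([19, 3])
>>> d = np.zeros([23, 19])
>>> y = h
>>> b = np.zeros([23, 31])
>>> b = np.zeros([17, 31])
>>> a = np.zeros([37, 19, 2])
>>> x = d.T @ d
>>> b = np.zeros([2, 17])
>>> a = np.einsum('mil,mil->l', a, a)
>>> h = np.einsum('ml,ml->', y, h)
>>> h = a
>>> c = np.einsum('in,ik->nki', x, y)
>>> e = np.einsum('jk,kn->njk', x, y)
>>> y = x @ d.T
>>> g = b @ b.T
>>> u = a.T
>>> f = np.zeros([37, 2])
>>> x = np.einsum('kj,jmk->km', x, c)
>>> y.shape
(19, 23)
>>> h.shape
(2,)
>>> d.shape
(23, 19)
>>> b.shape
(2, 17)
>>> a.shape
(2,)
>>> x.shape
(19, 3)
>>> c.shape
(19, 3, 19)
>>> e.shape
(3, 19, 19)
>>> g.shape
(2, 2)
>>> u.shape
(2,)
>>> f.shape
(37, 2)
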